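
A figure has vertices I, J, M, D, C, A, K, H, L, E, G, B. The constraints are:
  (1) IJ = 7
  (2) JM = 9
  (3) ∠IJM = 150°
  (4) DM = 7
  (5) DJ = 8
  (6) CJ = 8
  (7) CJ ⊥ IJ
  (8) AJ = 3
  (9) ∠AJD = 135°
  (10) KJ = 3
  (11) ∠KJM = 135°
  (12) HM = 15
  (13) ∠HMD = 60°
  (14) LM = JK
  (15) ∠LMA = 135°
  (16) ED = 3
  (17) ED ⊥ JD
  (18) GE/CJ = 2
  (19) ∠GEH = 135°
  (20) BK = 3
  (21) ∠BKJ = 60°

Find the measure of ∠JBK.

Step 1: By the law of cosines on triangle BKJ: BJ² = 3² + 3² − 2·3·3·cos(60°) = 9, so BJ = 3.
Step 2: By the inverse law of cosines on triangle JBK: cos(∠JBK) = (3² + 3² − 3²) / (2·3·3) = 9/18 = 0.5, so ∠JBK = 60°.

Therefore, the measure of angle ∠JBK = 60°.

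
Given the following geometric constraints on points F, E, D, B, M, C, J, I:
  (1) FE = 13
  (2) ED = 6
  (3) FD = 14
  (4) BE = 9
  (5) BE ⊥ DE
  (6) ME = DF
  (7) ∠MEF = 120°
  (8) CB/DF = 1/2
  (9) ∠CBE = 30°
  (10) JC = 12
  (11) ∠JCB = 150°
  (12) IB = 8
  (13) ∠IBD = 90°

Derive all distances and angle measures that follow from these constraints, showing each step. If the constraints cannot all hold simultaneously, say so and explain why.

The constraints are consistent.

From the given relations:
  ME = DF = 14
  CB = 1/2·DF = 1/2·14 = 7

Step 1: From FE = 13, EM = 14, and ∠FEM = 120°, by the law of cosines:
  FM² = FE² + EM² - 2·FE·EM·cos(120°) = 169 + 196 + 182 = 547
  FM ≈ 23.39

Step 2: From EB = 9, BC = 7, and ∠EBC = 30°, by the law of cosines:
  EC² = EB² + BC² - 2·EB·BC·cos(30°) = 81 + 49 - 109.1 = 20.88
  EC ≈ 4.57

Step 3: From DE = 6, EB = 9, and ∠DEB = 90°, by the law of cosines:
  DB² = DE² + EB² - 2·DE·EB·cos(90°) = 36 + 81 - 0 = 117
  DB = 3·√13

Step 4: From BC = 7, CJ = 12, and ∠BCJ = 150°, by the law of cosines:
  BJ² = BC² + CJ² - 2·BC·CJ·cos(150°) = 49 + 144 + 145.5 = 338.5
  BJ ≈ 18.4

Step 5: From FD = 14, FE = 13, DE = 6, by the inverse law of cosines:
  cos(∠DFE) = (FD² + FE² - DE²) / (2·FD·FE)
  ∠DFE = 25.33°

Step 6: From ED = 6, EF = 13, DF = 14, by the inverse law of cosines:
  cos(∠DEF) = (ED² + EF² - DF²) / (2·ED·EF)
  ∠DEF = 86.69°

Step 7: From DE = 6, DF = 14, EF = 13, by the inverse law of cosines:
  cos(∠EDF) = (DE² + DF² - EF²) / (2·DE·DF)
  ∠EDF = 67.98°

Step 8: From DB = 3·√13, BI = 8, and ∠DBI = 90°, by the law of cosines:
  DI² = DB² + BI² - 2·DB·BI·cos(90°) = 117 + 64 - 0 = 181
  DI = √181

Step 9: From FE = 13, FM = 23.39, EM = 14, by the inverse law of cosines:
  cos(∠EFM) = (FE² + FM² - EM²) / (2·FE·FM)
  ∠EFM = 31.22°

Step 10: From EB = 9, EC = 4.57, BC = 7, by the inverse law of cosines:
  cos(∠BEC) = (EB² + EC² - BC²) / (2·EB·EC)
  ∠BEC = 49.99°

Step 11: From DB = 3·√13, DE = 6, BE = 9, by the inverse law of cosines:
  cos(∠BDE) = (DB² + DE² - BE²) / (2·DB·DE)
  ∠BDE = 56.31°

Step 12: From BC = 7, BJ = 18.4, CJ = 12, by the inverse law of cosines:
  cos(∠CBJ) = (BC² + BJ² - CJ²) / (2·BC·BJ)
  ∠CBJ = 19.03°

Step 13: From BD = 3·√13, BE = 9, DE = 6, by the inverse law of cosines:
  cos(∠DBE) = (BD² + BE² - DE²) / (2·BD·BE)
  ∠DBE = 33.69°

Step 14: From ME = 14, MF = 23.39, EF = 13, by the inverse law of cosines:
  cos(∠EMF) = (ME² + MF² - EF²) / (2·ME·MF)
  ∠EMF = 28.78°

Step 15: From CB = 7, CE = 4.57, BE = 9, by the inverse law of cosines:
  cos(∠BCE) = (CB² + CE² - BE²) / (2·CB·CE)
  ∠BCE = 100.01°

Step 16: From JB = 18.4, JC = 12, BC = 7, by the inverse law of cosines:
  cos(∠BJC) = (JB² + JC² - BC²) / (2·JB·JC)
  ∠BJC = 10.97°

Step 17: From DB = 3·√13, DI = √181, BI = 8, by the inverse law of cosines:
  cos(∠BDI) = (DB² + DI² - BI²) / (2·DB·DI)
  ∠BDI = 36.49°

Step 18: From IB = 8, ID = √181, BD = 3·√13, by the inverse law of cosines:
  cos(∠BID) = (IB² + ID² - BD²) / (2·IB·ID)
  ∠BID = 53.51°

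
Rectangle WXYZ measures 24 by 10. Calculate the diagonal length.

Using the Pythagorean theorem:
d² = 24² + 10² = 576 + 100 = 676
d = sqrt(676) = 26

26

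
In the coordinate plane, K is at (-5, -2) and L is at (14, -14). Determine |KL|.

d = sqrt((14 - -5)^2 + (-14 - -2)^2)
d = sqrt(19^2 + -12^2)
d = sqrt(361 + 144)
d = sqrt(505)

sqrt(505)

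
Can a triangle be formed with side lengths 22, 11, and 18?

Check all three triangle inequalities:
22 + 11 = 33 > 18 ✓
22 + 18 = 40 > 11 ✓
11 + 18 = 29 > 22 ✓
All conditions hold, so these sides form a valid triangle.

Yes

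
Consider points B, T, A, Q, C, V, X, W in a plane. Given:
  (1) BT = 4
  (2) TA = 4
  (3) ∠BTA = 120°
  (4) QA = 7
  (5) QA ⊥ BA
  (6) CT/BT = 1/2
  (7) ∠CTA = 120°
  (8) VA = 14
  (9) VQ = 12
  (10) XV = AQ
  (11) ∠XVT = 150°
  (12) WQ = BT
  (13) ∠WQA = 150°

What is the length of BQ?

Step 1: By the law of cosines on triangle BTA: BA² = 4² + 4² − 2·4·4·cos(120°) = 48, so BA = 4·√3.
Step 2: By the law of cosines on triangle BAQ: BQ² = (4·√3)² + 7² − 2·4·√3·7·cos(90°) = 97, so BQ = √97.

Therefore, the length of BQ = √97.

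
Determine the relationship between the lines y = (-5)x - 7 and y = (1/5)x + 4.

Slope of line 1: m1 = -5
Slope of line 2: m2 = 1/5
Two lines are perpendicular when the product of their slopes is -1 (negative reciprocals).
m1 * m2 = (-5) * (1/5) = -1, confirming perpendicularity.

Perpendicular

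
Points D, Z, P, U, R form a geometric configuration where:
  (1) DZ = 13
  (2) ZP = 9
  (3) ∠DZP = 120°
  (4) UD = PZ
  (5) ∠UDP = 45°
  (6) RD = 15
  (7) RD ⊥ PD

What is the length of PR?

Step 1: By the law of cosines on triangle DZP: DP² = 13² + 9² − 2·13·9·cos(120°) = 367, so DP ≈ 19.16.
Step 2: By the law of cosines on triangle PDR: PR² = 19.16² + 15² − 2·19.16·15·cos(90°) = 592, so PR = 4·√37.

Therefore, the length of PR = 4·√37.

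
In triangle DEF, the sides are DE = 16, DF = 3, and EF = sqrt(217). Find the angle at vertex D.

cos(D) = (16² + 3² - (sqrt(217))²) / (2 × 16 × 3) = 1/2, so D = arccos(1/2) = 60°.

60°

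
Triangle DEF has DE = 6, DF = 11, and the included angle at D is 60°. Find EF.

Law of cosines: EF^2 = 6^2 + 11^2 - 2(6)(11)cos(60°) = 91, so EF = sqrt(91).

sqrt(91)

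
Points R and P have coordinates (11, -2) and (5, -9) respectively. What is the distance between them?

d = sqrt((5 - 11)^2 + (-9 - -2)^2)
d = sqrt(-6^2 + -7^2)
d = sqrt(36 + 49)
d = sqrt(85)

sqrt(85)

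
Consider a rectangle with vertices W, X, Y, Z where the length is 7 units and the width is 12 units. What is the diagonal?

d = sqrt(7^2 + 12^2) = sqrt(193)

sqrt(193)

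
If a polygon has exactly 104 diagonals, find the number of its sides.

Using d = n(n - 3)/2, we solve 104 = n(n - 3)/2.
So n(n - 3) = 208.
Testing n = 16: 16 * 13 = 208 = 208. Correct.
The polygon has 16 sides.

16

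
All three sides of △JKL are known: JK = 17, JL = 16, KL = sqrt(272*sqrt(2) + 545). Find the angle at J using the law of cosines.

cos(J) = (17² + 16² - (sqrt(272*sqrt(2) + 545))²) / (2 × 17 × 16) = -sqrt(2)/2, so J = arccos(-sqrt(2)/2) = 135°.

135°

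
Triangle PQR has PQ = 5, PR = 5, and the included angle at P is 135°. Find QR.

When two sides and the included angle are known, the law of cosines gives the third side.
c^2 = a^2 + b^2 - 2ab cos(C) generalizes the Pythagorean theorem to non-right triangles.
Here: QR^2 = 25 + 25 - 50*(-sqrt(2)/2) = 25*sqrt(2) + 50
QR = 5*sqrt(sqrt(2) + 2)

5*sqrt(sqrt(2) + 2)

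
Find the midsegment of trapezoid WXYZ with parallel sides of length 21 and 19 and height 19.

The midsegment (median) of a trapezoid connects the midpoints of the non-parallel sides.
Its length is the average of the two bases: (21 + 19) / 2 = 20.

20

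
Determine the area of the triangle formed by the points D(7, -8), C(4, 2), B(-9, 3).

The Shoelace formula computes the area from vertex coordinates by summing cross products.
For vertices (7,-8), (4,2), (-9,3):
Signed sum = 7*2 - 4*-8 + 4*3 - -9*2 + -9*-8 - 7*3
= 46 + 30 + 51 = 127
Area = (1/2)|127| = 127/2.

127/2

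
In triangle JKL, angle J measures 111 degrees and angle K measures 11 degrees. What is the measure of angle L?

By the triangle angle sum property, the three interior angles of any triangle add up to 180°.
We know angle J = 111° and angle K = 11°, so their sum is 122°.
Therefore angle L = 180° - 122° = 58°.

58 degrees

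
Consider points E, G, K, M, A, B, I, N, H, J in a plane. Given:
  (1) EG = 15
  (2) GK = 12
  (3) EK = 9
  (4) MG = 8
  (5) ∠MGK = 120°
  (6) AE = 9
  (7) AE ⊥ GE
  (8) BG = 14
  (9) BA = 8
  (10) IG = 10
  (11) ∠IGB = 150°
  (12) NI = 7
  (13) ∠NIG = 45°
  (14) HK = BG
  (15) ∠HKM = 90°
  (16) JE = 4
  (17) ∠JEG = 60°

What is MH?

From the given relations: HK = BG = 14.
Step 1: By the law of cosines on triangle KGM: KM² = 12² + 8² − 2·12·8·cos(120°) = 304, so KM = 4·√19.
Step 2: By the law of cosines on triangle MKH: MH² = (4·√19)² + 14² − 2·4·√19·14·cos(90°) = 500, so MH = 10·√5.

Therefore, the length of MH = 10·√5.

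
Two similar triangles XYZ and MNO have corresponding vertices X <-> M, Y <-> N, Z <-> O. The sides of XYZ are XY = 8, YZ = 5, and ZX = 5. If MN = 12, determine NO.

Similar triangles have proportional sides. Setting up the proportion:
MN / XY = NO / YZ
12 / 8 = NO / 5
NO = 5 * 12 / 8 = 15/2.

15/2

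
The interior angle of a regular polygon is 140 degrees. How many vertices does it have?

The exterior angle is the supplement of the interior angle: 180 - 140 = 40 degrees.
Since the exterior angles of any convex polygon sum to 360 degrees, the number of sides is 360 / 40 = 9.

9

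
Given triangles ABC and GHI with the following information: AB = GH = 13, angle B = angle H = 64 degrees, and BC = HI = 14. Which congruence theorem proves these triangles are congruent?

The given information matches SAS: Two pairs of corresponding sides and the included angle are equal (Side-Angle-Side).

SAS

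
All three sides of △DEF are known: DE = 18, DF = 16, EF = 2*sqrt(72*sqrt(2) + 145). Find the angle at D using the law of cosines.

cos(D) = (18² + 16² - (2*sqrt(72*sqrt(2) + 145))²) / (2 × 18 × 16) = -sqrt(2)/2, so D = arccos(-sqrt(2)/2) = 135°.

135°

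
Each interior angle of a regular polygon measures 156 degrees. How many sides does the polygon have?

Exterior angle = 180 - 156 = 24. n = 360 / 24 = 15.

15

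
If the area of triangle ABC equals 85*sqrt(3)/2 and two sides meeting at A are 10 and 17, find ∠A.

From the SAS area formula Area = (1/2)ab sin(C), rearranging gives sin(C) = 2*Area/(ab).
sin(C) = 2 * 85*sqrt(3)/2 / (170) = sqrt(3)/2.
Therefore C = arcsin(sqrt(3)/2) = 60°.
Since sin(180° - C) = sin(C), the obtuse angle 120° gives the same area, so C = 60° or C = 120°.

60° or 120°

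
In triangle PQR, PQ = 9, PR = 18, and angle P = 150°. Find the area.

Area = (1/2)(9)(18) sin(150°) = (1/2)(9)(18)(1/2) = 81/2

81/2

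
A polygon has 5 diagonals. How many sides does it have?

Using d = n(n - 3)/2, we solve 5 = n(n - 3)/2.
So n(n - 3) = 10.
Testing n = 5: 5 * 2 = 10 = 10. Correct.
The polygon has 5 sides.

5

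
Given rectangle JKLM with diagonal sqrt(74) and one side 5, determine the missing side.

Using the Pythagorean theorem: d^2 = a^2 + b^2
b^2 = d^2 - a^2
b^2 = 74 - 25
b^2 = 49
b = sqrt(49) = 7

7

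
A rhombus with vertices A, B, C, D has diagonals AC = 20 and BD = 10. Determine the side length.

Half-diagonals are 10 and 5. side = sqrt(10^2 + 5^2) = sqrt(125) = 5*sqrt(5)

5*sqrt(5)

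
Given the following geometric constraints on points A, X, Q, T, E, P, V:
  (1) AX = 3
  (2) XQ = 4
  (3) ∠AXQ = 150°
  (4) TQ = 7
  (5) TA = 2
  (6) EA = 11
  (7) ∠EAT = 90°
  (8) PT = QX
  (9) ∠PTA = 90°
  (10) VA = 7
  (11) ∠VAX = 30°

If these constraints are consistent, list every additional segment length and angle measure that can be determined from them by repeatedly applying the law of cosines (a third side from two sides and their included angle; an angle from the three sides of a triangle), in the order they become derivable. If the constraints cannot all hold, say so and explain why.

The constraints are consistent. Derivable facts, in order:
After 1 step:
- AP = 2·√5
- AQ ≈ 6.77
- TE = 5·√5
- XV ≈ 4.65
After 2 steps:
- ∠AET = 10.3°
- ∠APT = 26.57°
- ∠AQT = 16.59°
- ∠AQX = 12.81°
- ∠ATE = 79.7°
- ∠ATQ = 75.07°
- ∠AVX = 18.82°
- ∠AXV = 131.18°
- ∠PAT = 63.43°
- ∠QAT = 88.34°
- ∠QAX = 17.19°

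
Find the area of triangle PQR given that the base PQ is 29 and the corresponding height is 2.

Area = (1/2) * base * height
Area = (1/2) * 29 * 2
Area = 29

29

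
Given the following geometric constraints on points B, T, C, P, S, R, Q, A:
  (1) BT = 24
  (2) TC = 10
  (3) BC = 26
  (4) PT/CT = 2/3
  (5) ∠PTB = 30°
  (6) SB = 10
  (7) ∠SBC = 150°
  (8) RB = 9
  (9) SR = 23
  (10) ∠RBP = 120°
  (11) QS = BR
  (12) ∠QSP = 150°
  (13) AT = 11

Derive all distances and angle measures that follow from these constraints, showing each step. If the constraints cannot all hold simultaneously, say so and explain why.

These constraints are not satisfiable: by the triangle inequality in triangle BSR, (6) SB = 10 and (8) RB = 9 force SR ≤ 10 + 9 = 19, but (9) says SR = 23. No planar figure meets all of them, so nothing further can be derived.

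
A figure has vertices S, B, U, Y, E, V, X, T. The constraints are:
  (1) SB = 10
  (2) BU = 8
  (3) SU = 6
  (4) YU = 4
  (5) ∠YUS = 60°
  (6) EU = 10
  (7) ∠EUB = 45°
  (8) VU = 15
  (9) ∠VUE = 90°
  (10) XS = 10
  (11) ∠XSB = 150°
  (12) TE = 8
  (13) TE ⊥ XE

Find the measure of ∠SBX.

Step 1: By the law of cosines on triangle BSX: BX² = 10² + 10² − 2·10·10·cos(150°) = 373.21, so BX ≈ 19.32.
Step 2: By the inverse law of cosines on triangle SBX: cos(∠SBX) = (10² + 19.32² − 10²) / (2·10·19.32) = 373.21/386.37 = 0.9659, so ∠SBX = 15°.

Therefore, the measure of angle ∠SBX = 15°.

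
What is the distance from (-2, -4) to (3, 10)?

The horizontal distance is |3 - -2| = 5 and the vertical distance is |10 - -4| = 14.
By the Pythagorean theorem, d = sqrt(5^2 + 14^2) = sqrt(221).

sqrt(221)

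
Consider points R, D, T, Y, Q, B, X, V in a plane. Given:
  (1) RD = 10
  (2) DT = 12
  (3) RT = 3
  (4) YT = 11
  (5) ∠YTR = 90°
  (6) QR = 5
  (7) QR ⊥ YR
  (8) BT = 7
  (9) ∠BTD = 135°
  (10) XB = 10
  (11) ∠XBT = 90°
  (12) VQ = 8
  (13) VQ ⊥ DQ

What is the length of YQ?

Step 1: By the law of cosines on triangle RTY: RY² = 3² + 11² − 2·3·11·cos(90°) = 130, so RY = √130.
Step 2: By the law of cosines on triangle YRQ: YQ² = √130² + 5² − 2·√130·5·cos(90°) = 155, so YQ = √155.

Therefore, the length of YQ = √155.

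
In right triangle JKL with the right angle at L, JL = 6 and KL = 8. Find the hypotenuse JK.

JK = sqrt(6^2 + 8^2) = sqrt(100) = 10

10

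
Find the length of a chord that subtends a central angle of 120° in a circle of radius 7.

Chord = 2(7) sin(60°) = 7*sqrt(3)

7*sqrt(3)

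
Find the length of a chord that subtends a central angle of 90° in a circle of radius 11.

Chord = 2(11) sin(45°) = 11*sqrt(2)

11*sqrt(2)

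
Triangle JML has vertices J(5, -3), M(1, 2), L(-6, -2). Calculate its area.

Shoelace: Area = (1/2)|5(2--2) + 1(-2--3) + -6(-3-2)| = (1/2)(51) = 51/2

51/2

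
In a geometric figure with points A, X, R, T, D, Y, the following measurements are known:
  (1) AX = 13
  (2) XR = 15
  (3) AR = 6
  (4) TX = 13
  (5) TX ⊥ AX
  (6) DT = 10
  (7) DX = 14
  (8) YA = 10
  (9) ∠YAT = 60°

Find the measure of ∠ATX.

Step 1: By the law of cosines on triangle TXA: TA² = 13² + 13² − 2·13·13·cos(90°) = 338, so TA = 13·√2.
Step 2: By the inverse law of cosines on triangle ATX: cos(∠ATX) = ((13·√2)² + 13² − 13²) / (2·13·√2·13) = 338/478 = 0.7071, so ∠ATX = 45°.

Therefore, the measure of angle ∠ATX = 45°.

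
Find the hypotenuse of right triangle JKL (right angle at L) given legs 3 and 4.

JK = sqrt(3^2 + 4^2) = sqrt(25) = 5

5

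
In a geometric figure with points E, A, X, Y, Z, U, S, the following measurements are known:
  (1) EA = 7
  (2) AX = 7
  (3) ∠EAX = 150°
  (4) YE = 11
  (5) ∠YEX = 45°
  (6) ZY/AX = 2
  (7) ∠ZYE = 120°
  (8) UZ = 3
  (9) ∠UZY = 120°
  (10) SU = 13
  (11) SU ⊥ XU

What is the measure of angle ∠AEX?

Step 1: By the law of cosines on triangle EAX: EX² = 7² + 7² − 2·7·7·cos(150°) = 182.87, so EX ≈ 13.52.
Step 2: By the inverse law of cosines on triangle AEX: cos(∠AEX) = (7² + 13.52² − 7²) / (2·7·13.52) = 182.87/189.32 = 0.9659, so ∠AEX = 15°.

Therefore, the measure of angle ∠AEX = 15°.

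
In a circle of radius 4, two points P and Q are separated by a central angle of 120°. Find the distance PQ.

Chord = 2(4) sin(60°) = 4*sqrt(3)

4*sqrt(3)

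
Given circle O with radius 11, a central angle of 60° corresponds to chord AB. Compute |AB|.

Drop a perpendicular from the center to the chord, bisecting both the chord and the central angle.
Each half-chord = r sin(θ/2) = 11 sin(30°).
The full chord = 2 × 11 × sin(30°) = 11.

11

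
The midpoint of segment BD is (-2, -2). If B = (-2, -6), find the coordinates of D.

Using the midpoint formula: M = ((x1 + x2)/2, (y1 + y2)/2)
We know M = (-2, -2) and B = (-2, -6)
For x: -2 = (-2 + x2)/2, so x2 = 2*-2 - -2 = -2
For y: -2 = (-6 + y2)/2, so y2 = 2*-2 - -6 = 2
D = (-2, 2)

(-2, 2)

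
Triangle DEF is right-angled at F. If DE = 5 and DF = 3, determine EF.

Rearranging the Pythagorean theorem to solve for the unknown leg:
leg^2 = hypotenuse^2 - known_leg^2 = 25 - 9 = 16
leg = sqrt(16) = 4.

4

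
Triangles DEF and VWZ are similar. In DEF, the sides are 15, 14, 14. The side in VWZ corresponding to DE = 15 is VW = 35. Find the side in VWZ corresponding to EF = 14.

Similar triangles have proportional sides. Setting up the proportion:
VW / DE = WZ / EF
35 / 15 = WZ / 14
WZ = 14 * 35 / 15 = 98/3.

98/3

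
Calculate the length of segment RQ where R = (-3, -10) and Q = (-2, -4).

d = sqrt((1)^2 + (6)^2) = sqrt(37)

sqrt(37)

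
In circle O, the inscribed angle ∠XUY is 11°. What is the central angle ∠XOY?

By the inscribed angle theorem, the central angle is twice the inscribed angle.
Central angle = 2 × 11° = 22°

22°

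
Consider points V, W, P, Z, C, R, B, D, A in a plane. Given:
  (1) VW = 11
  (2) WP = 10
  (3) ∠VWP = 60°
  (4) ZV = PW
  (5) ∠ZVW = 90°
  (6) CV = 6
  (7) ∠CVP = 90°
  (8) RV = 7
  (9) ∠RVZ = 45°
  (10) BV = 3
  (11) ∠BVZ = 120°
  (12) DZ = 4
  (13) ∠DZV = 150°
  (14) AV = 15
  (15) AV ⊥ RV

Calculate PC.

Step 1: By the law of cosines on triangle VWP: VP² = 11² + 10² − 2·11·10·cos(60°) = 111, so VP = √111.
Step 2: By the law of cosines on triangle PVC: PC² = √111² + 6² − 2·√111·6·cos(90°) = 147, so PC = 7·√3.

Therefore, the length of PC = 7·√3.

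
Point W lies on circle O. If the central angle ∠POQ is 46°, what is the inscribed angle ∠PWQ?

Inscribed angle = 46° / 2 = 23° (inscribed angle theorem).

23°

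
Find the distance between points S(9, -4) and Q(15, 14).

d = sqrt((6)^2 + (18)^2) = sqrt(360) = 6*sqrt(10)

6*sqrt(10)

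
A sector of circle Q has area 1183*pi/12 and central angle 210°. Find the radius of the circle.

Sector area A = πr² × θ/360, so r² = 360A / (πθ).
r² = 360 × 1183*pi/12 / (π × 210)
r² = 169
r = 13

13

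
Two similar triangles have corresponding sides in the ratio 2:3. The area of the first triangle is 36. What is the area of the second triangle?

Area ratio = (2/3)^2 = 4/9. Area of the second triangle = 36 * 9/4 = 81.

81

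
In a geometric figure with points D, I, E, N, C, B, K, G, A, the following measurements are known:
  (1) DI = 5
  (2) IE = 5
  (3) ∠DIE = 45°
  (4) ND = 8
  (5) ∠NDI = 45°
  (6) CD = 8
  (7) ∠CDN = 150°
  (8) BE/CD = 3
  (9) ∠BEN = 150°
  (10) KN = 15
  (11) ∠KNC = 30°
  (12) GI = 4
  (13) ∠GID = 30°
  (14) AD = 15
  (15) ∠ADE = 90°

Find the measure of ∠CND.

Step 1: By the law of cosines on triangle NDC: NC² = 8² + 8² − 2·8·8·cos(150°) = 238.85, so NC ≈ 15.45.
Step 2: By the inverse law of cosines on triangle CND: cos(∠CND) = (15.45² + 8² − 8²) / (2·15.45·8) = 238.85/247.28 = 0.9659, so ∠CND = 15°.

Therefore, the measure of angle ∠CND = 15°.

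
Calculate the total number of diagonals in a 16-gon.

The number of diagonals in an n-gon is n(n - 3)/2.
For n = 16: 16(16 - 3)/2 = 16 × 13 / 2 = 104.

104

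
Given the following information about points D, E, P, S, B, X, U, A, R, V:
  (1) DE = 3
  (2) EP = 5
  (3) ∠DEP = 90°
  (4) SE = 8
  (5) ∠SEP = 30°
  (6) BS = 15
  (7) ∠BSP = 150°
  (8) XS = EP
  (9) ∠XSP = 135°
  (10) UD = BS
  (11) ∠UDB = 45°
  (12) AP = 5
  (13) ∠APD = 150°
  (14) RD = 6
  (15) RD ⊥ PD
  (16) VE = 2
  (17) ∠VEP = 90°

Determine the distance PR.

Step 1: By the law of cosines on triangle DEP: DP² = 3² + 5² − 2·3·5·cos(90°) = 34, so DP = √34.
Step 2: By the law of cosines on triangle PDR: PR² = √34² + 6² − 2·√34·6·cos(90°) = 70, so PR = √70.

Therefore, the length of PR = √70.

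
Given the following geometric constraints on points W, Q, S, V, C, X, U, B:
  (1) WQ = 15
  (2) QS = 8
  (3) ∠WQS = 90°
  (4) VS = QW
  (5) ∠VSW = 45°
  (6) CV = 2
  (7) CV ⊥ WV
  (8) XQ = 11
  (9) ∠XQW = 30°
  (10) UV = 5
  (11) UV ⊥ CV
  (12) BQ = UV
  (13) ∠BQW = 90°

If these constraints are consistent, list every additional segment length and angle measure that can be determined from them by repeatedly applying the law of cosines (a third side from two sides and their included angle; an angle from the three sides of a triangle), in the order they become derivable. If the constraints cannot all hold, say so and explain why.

The constraints are consistent. Derivable facts, in order:
After 1 step:
- CU = √29
- WB = 5·√10
- WS = 17
- WX ≈ 7.76
After 2 steps:
- WV ≈ 12.38
- ∠BWQ = 18.43°
- ∠CUV = 21.8°
- ∠QBW = 71.57°
- ∠QSW = 61.93°
- ∠QWS = 28.07°
- ∠QWX = 45.14°
- ∠QXW = 104.86°
- ∠UCV = 68.2°
After 3 steps:
- WC ≈ 12.54
- ∠SVW = 76.08°
- ∠SWV = 58.92°
After 4 steps:
- ∠CWV = 9.17°
- ∠VCW = 80.83°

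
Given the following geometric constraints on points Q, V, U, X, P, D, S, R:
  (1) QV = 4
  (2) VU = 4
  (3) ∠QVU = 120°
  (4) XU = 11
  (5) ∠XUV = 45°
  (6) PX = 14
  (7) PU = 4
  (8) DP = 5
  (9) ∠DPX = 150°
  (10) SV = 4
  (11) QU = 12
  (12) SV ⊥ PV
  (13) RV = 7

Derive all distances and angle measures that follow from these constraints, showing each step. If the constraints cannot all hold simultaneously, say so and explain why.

These constraints are not satisfiable: (1), (2) and (3) already determine QU: by the law of cosines QU² = 4² + 4² − 2·4·4·cos(120°) = 48, so QU = 4·√3, which contradicts (11) QU = 12. No planar figure meets all of them, so nothing further can be derived.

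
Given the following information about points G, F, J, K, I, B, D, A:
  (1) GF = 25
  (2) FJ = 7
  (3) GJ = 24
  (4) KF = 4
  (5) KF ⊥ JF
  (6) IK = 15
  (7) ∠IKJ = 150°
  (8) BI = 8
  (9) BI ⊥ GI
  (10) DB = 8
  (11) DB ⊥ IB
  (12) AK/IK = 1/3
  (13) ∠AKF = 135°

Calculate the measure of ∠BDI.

Step 1: By the law of cosines on triangle DBI: DI² = 8² + 8² − 2·8·8·cos(90°) = 128, so DI = 8·√2.
Step 2: By the inverse law of cosines on triangle BDI: cos(∠BDI) = (8² + (8·√2)² − 8²) / (2·8·8·√2) = 128/181.02 = 0.7071, so ∠BDI = 45°.

Therefore, the measure of angle ∠BDI = 45°.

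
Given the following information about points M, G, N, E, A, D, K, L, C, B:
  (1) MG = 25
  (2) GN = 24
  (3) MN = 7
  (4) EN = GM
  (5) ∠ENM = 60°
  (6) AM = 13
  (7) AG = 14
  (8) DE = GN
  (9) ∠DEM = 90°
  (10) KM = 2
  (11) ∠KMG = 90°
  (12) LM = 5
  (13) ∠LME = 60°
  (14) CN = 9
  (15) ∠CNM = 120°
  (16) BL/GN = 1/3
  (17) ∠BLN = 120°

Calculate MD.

From the given relations: EN = GM = 25; DE = GN = 24.
Step 1: By the law of cosines on triangle ENM: EM² = 25² + 7² − 2·25·7·cos(60°) = 499, so EM ≈ 22.34.
Step 2: By the law of cosines on triangle MED: MD² = 22.34² + 24² − 2·22.34·24·cos(90°) = 1075, so MD = 5·√43.

Therefore, the length of MD = 5·√43.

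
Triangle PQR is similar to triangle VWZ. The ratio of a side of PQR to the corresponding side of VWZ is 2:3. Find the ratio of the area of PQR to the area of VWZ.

Area ratio = (side ratio)^2 = (2/3)^2 = 4:9.

4:9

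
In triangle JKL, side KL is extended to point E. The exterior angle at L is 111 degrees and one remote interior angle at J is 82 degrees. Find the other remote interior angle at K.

By the exterior angle theorem: exterior angle = sum of remote interior angles.
111 = 82 + angle K
angle K = 111 - 82 = 29 degrees

29 degrees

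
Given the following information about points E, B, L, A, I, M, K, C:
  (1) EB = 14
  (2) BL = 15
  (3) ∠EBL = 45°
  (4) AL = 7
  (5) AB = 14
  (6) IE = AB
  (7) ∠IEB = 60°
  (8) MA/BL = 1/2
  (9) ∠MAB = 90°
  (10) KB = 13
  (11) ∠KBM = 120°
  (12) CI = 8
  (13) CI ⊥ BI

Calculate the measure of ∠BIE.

From the given relations: IE = AB = 14.
Step 1: By the law of cosines on triangle IEB: IB² = 14² + 14² − 2·14·14·cos(60°) = 196, so IB = 14.
Step 2: By the inverse law of cosines on triangle BIE: cos(∠BIE) = (14² + 14² − 14²) / (2·14·14) = 196/392 = 0.5, so ∠BIE = 60°.

Therefore, the measure of angle ∠BIE = 60°.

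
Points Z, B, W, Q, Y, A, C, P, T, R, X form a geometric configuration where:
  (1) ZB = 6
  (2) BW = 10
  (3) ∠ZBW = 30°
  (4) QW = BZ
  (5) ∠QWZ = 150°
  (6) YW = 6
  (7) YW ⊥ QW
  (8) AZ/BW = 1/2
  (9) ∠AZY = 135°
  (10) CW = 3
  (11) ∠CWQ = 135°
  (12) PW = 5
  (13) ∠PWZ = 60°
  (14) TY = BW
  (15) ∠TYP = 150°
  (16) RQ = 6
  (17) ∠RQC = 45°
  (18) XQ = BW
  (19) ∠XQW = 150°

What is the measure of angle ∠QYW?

From the given relations: QW = BZ = 6.
Step 1: By the law of cosines on triangle YWQ: YQ² = 6² + 6² − 2·6·6·cos(90°) = 72, so YQ = 6·√2.
Step 2: By the inverse law of cosines on triangle QYW: cos(∠QYW) = ((6·√2)² + 6² − 6²) / (2·6·√2·6) = 72/101.82 = 0.7071, so ∠QYW = 45°.

Therefore, the measure of angle ∠QYW = 45°.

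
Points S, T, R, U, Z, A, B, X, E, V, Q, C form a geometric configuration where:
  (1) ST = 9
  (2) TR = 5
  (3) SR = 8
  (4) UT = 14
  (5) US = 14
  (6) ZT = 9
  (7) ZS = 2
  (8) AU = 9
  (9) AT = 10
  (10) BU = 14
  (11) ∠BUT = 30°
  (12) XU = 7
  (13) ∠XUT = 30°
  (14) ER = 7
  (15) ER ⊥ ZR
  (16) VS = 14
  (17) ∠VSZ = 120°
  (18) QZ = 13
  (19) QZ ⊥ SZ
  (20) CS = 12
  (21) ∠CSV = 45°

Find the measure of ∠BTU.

Step 1: By the law of cosines on triangle TUB: TB² = 14² + 14² − 2·14·14·cos(30°) = 52.52, so TB ≈ 7.25.
Step 2: By the inverse law of cosines on triangle BTU: cos(∠BTU) = (7.25² + 14² − 14²) / (2·7.25·14) = 52.52/202.91 = 0.2588, so ∠BTU = 75°.

Therefore, the measure of angle ∠BTU = 75°.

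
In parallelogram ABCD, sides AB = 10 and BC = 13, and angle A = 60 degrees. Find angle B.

Consecutive angles are supplementary: angle B = 180 - 60 = 120 degrees.

120 degrees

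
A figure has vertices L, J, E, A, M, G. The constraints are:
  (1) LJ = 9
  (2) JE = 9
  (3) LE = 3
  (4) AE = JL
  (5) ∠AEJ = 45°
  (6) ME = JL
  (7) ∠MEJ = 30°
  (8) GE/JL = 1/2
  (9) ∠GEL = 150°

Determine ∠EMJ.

From the given relations: ME = JL = 9.
Step 1: By the law of cosines on triangle MEJ: MJ² = 9² + 9² − 2·9·9·cos(30°) = 21.7, so MJ ≈ 4.66.
Step 2: By the inverse law of cosines on triangle EMJ: cos(∠EMJ) = (9² + 4.66² − 9²) / (2·9·4.66) = 21.7/83.86 = 0.2588, so ∠EMJ = 75°.

Therefore, the measure of angle ∠EMJ = 75°.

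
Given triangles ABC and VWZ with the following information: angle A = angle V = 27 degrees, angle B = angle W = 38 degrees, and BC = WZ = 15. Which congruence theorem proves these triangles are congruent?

Consider the given information: angle A = angle V = 27 degrees, angle B = angle W = 38 degrees, and BC = WZ = 15
This is not SSS or ASA: SSS requires all three pairs of sides, but we don't have that. ASA requires two angles and the side between them.
The correct criterion is AAS. Two pairs of corresponding angles and a non-included side are equal (Angle-Angle-Side).

AAS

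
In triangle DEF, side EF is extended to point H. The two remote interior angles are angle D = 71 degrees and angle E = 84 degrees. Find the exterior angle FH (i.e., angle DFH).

Exterior angle = 71 + 84 = 155 degrees (exterior angle theorem).

155 degrees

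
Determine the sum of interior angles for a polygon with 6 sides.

The sum of interior angles of an n-sided polygon is (n - 2) * 180.
For n = 6: (6 - 2) * 180 = 4 * 180 = 720 degrees.

720 degrees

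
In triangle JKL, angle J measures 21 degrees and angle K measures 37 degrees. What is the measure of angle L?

By the triangle angle sum property, the three interior angles of any triangle add up to 180°.
We know angle J = 21° and angle K = 37°, so their sum is 58°.
Therefore angle L = 180° - 58° = 122°.

122 degrees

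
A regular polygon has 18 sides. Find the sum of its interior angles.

The sum of interior angles of an n-sided polygon is (n - 2) * 180.
For n = 18: (18 - 2) * 180 = 16 * 180 = 2880 degrees.

2880 degrees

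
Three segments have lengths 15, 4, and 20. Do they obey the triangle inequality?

Check the triangle inequality: 15 + 4 = 19 ≤ 20.
Since the sum of two sides does not exceed the third, no triangle can be formed.

No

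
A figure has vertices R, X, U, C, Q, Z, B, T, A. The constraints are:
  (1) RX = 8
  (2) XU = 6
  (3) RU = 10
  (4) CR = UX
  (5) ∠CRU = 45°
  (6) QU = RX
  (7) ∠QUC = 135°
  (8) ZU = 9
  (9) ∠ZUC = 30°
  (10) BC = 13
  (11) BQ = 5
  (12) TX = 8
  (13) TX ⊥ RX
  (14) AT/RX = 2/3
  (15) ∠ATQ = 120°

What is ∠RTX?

Step 1: By the law of cosines on triangle TXR: TR² = 8² + 8² − 2·8·8·cos(90°) = 128, so TR = 8·√2.
Step 2: By the inverse law of cosines on triangle RTX: cos(∠RTX) = ((8·√2)² + 8² − 8²) / (2·8·√2·8) = 128/181.02 = 0.7071, so ∠RTX = 45°.

Therefore, the measure of angle ∠RTX = 45°.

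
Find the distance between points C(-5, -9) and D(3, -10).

d = sqrt((8)^2 + (-1)^2) = sqrt(65)

sqrt(65)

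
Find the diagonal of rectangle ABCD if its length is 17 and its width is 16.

d = sqrt(17^2 + 16^2) = sqrt(545)

sqrt(545)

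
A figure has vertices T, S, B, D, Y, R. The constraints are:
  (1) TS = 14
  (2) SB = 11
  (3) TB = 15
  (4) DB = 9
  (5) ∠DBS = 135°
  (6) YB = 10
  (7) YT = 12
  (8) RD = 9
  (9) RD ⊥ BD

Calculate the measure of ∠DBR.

Step 1: By the law of cosines on triangle BDR: BR² = 9² + 9² − 2·9·9·cos(90°) = 162, so BR = 9·√2.
Step 2: By the inverse law of cosines on triangle DBR: cos(∠DBR) = (9² + (9·√2)² − 9²) / (2·9·9·√2) = 162/229.1 = 0.7071, so ∠DBR = 45°.

Therefore, the measure of angle ∠DBR = 45°.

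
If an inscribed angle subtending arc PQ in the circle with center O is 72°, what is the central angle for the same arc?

By the inscribed angle theorem, the central angle is twice the inscribed angle.
Central angle = 2 × 72° = 144°

144°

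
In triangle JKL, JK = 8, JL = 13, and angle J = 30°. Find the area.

Area = (1/2)(8)(13) sin(30°) = (1/2)(8)(13)(1/2) = 26

26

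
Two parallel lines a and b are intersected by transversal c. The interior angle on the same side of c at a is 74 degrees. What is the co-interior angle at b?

Co-interior (same-side interior) angles are between the parallel lines on the same side of the transversal.
Unlike corresponding or alternate interior angles, they are supplementary rather than equal.
So the angle = 180 - 74 = 106 degrees.

106 degrees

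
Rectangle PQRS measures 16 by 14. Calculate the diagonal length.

Using the Pythagorean theorem:
d² = 16² + 14² = 256 + 196 = 452
d = sqrt(452) = 2*sqrt(113)

2*sqrt(113)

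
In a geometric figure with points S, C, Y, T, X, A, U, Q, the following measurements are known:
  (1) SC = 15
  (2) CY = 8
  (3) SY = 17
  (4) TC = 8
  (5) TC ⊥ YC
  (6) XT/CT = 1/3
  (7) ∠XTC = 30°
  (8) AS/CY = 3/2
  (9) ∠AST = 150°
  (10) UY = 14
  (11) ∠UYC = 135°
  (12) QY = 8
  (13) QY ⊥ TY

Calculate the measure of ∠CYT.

Step 1: By the law of cosines on triangle YCT: YT² = 8² + 8² − 2·8·8·cos(90°) = 128, so YT = 8·√2.
Step 2: By the inverse law of cosines on triangle CYT: cos(∠CYT) = (8² + (8·√2)² − 8²) / (2·8·8·√2) = 128/181.02 = 0.7071, so ∠CYT = 45°.

Therefore, the measure of angle ∠CYT = 45°.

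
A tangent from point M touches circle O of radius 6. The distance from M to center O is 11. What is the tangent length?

tangent = √(d² - r²) = √(11² - 6²) = √(121 - 36) = √85 = sqrt(85)

sqrt(85)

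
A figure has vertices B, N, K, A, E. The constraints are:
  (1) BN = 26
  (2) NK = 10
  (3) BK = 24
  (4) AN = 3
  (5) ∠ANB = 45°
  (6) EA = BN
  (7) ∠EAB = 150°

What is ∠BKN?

Step 1: By the inverse law of cosines on triangle BKN: cos(∠BKN) = (24² + 10² − 26²) / (2·24·10) = 0/480 = 0, so ∠BKN = 90°.

Therefore, the measure of angle ∠BKN = 90°.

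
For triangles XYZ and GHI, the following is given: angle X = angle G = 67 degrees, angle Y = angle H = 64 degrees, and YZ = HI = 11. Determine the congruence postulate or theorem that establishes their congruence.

Consider the given information: angle X = angle G = 67 degrees, angle Y = angle H = 64 degrees, and YZ = HI = 11
This is not SSS or ASA: SSS requires all three pairs of sides, but we don't have that. ASA requires two angles and the side between them.
The correct criterion is AAS. Two pairs of corresponding angles and a non-included side are equal (Angle-Angle-Side).

AAS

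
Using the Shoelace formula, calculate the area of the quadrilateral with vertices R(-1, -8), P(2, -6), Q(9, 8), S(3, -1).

The Shoelace formula works by pairing each vertex with the next (cycling back to the first).
For each pair, compute x_i*y_(i+1) - x_(i+1)*y_i:
  (-1*-6 - 2*-8) = 22
  (2*8 - 9*-6) = 70
  (9*-1 - 3*8) = -33
  (3*-8 - -1*-1) = -25
Taking half the absolute value of the total: Area = (1/2)(34) = 17.

17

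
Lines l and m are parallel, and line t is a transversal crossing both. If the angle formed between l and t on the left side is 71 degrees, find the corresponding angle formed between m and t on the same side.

When a transversal crosses parallel lines, angles in the same position at each intersection are called corresponding angles.
These are always equal, so the answer is 71 degrees.

71 degrees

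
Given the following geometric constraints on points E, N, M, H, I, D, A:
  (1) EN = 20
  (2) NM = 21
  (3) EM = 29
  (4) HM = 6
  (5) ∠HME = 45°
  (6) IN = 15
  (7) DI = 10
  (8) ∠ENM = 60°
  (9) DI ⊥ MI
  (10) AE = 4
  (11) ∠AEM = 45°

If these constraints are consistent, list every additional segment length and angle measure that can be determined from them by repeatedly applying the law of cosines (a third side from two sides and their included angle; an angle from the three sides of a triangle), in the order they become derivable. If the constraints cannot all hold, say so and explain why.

These constraints are not satisfiable: (1), (2) and (3) fix all three sides of triangle ENM, so by the law of cosines cos(∠ENM) = (20² + 21² − 29²) / (2·20·21) = 0.0000, i.e. ∠ENM ≈ 90°, which contradicts (8) ∠ENM = 60°. No planar figure meets all of them, so nothing further can be derived.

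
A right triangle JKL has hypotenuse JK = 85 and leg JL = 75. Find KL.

By the Pythagorean theorem: KL^2 = JK^2 - JL^2
KL^2 = 85^2 - 75^2 = 7225 - 5625 = 1600
KL = sqrt(1600) = 40

40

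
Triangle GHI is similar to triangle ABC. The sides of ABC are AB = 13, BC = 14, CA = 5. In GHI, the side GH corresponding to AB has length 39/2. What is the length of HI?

k = 39/2/13 = 3/2. HI = 3/2 * 14 = 21.

21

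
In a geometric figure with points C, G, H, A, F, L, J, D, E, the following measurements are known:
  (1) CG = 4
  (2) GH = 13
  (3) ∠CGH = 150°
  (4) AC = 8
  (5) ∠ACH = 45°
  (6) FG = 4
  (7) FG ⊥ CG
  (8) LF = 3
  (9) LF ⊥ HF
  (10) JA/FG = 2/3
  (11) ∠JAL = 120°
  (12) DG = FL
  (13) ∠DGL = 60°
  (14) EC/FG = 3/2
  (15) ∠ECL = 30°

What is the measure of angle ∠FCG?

Step 1: By the law of cosines on triangle CGF: CF² = 4² + 4² − 2·4·4·cos(90°) = 32, so CF = 4·√2.
Step 2: By the inverse law of cosines on triangle FCG: cos(∠FCG) = ((4·√2)² + 4² − 4²) / (2·4·√2·4) = 32/45.25 = 0.7071, so ∠FCG = 45°.

Therefore, the measure of angle ∠FCG = 45°.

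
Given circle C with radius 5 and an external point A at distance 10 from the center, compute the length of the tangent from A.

Let T be the point of tangency. Then CT ⊥ AT (radius ⊥ tangent).
In right triangle CTA: CA² = CT² + AT²
10² = 5² + AT²
AT² = 75, AT = 5*sqrt(3)

5*sqrt(3)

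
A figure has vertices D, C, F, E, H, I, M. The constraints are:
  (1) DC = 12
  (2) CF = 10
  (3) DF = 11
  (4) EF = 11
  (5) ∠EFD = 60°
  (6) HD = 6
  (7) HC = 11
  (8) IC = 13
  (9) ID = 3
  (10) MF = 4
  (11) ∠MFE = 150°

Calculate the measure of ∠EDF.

Step 1: By the law of cosines on triangle DFE: DE² = 11² + 11² − 2·11·11·cos(60°) = 121, so DE = 11.
Step 2: By the inverse law of cosines on triangle EDF: cos(∠EDF) = (11² + 11² − 11²) / (2·11·11) = 121/242 = 0.5, so ∠EDF = 60°.

Therefore, the measure of angle ∠EDF = 60°.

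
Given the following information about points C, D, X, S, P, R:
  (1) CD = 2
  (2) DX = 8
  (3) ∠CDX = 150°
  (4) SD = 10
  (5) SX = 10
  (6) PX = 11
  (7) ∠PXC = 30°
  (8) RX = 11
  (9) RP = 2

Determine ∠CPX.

Step 1: By the law of cosines on triangle CDX: CX² = 2² + 8² − 2·2·8·cos(150°) = 95.71, so CX ≈ 9.78.
Step 2: By the law of cosines on triangle PXC: PC² = 11² + 9.78² − 2·11·9.78·cos(30°) = 30.32, so PC ≈ 5.51.
Step 3: By the inverse law of cosines on triangle CPX: cos(∠CPX) = (5.51² + 11² − 9.78²) / (2·5.51·11) = 55.6/121.13 = 0.459, so ∠CPX = 62.68°.

Therefore, the measure of angle ∠CPX = 62.68°.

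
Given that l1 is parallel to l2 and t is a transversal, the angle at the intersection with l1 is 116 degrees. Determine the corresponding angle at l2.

Corresponding angles are equal: 116 degrees.

116 degrees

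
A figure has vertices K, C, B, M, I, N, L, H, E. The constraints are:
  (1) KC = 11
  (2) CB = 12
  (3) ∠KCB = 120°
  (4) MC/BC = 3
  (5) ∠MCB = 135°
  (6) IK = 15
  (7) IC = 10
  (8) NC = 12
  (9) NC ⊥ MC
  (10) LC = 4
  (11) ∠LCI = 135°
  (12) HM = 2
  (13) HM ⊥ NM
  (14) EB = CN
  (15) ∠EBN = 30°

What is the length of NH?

From the given relations: MC = 3·BC = 3·12 = 36.
Step 1: By the law of cosines on triangle NCM: NM² = 12² + 36² − 2·12·36·cos(90°) = 1440, so NM = 12·√10.
Step 2: By the law of cosines on triangle NMH: NH² = (12·√10)² + 2² − 2·12·√10·2·cos(90°) = 1444, so NH = 38.

Therefore, the length of NH = 38.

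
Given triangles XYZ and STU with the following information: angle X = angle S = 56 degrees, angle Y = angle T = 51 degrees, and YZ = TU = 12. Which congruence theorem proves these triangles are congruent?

The given information provides:
angle X = angle S = 56 degrees, angle Y = angle T = 51 degrees, and YZ = TU = 12
This matches the AAS congruence theorem.
Two pairs of corresponding angles and a non-included side are equal (Angle-Angle-Side).

AAS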